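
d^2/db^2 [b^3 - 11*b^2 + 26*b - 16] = 6*b - 22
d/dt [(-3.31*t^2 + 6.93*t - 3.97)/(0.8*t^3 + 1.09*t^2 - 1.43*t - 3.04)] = (2.648*t^4 - 11.088*t^3 + 6.7076*t^2 + 28.7794*t - 26.7443)/(0.64*t^6 + 1.744*t^5 - 1.0999*t^4 - 7.9814*t^3 - 4.5823*t^2 + 8.6944*t + 9.2416)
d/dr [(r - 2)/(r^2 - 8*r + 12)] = -1/(r^2 - 12*r + 36)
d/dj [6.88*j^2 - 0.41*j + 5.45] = 13.76*j - 0.41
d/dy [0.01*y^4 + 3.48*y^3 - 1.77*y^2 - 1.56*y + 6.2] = 0.04*y^3 + 10.44*y^2 - 3.54*y - 1.56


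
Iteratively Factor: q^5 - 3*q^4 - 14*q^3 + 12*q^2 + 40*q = (q)*(q^4 - 3*q^3 - 14*q^2 + 12*q + 40) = q*(q + 2)*(q^3 - 5*q^2 - 4*q + 20) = q*(q + 2)^2*(q^2 - 7*q + 10) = q*(q - 5)*(q + 2)^2*(q - 2)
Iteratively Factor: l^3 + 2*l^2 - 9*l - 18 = (l - 3)*(l^2 + 5*l + 6) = (l - 3)*(l + 2)*(l + 3)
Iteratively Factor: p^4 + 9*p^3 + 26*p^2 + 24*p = (p)*(p^3 + 9*p^2 + 26*p + 24) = p*(p + 2)*(p^2 + 7*p + 12) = p*(p + 2)*(p + 4)*(p + 3)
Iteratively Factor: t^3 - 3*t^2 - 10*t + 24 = (t - 4)*(t^2 + t - 6) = (t - 4)*(t - 2)*(t + 3)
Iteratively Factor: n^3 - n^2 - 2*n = (n + 1)*(n^2 - 2*n) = n*(n + 1)*(n - 2)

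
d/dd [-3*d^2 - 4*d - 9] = -6*d - 4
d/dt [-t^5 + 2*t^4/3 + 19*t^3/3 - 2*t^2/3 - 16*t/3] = -5*t^4 + 8*t^3/3 + 19*t^2 - 4*t/3 - 16/3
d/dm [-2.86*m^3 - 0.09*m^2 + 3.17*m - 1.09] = -8.58*m^2 - 0.18*m + 3.17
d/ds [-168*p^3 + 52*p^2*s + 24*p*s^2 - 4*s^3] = 52*p^2 + 48*p*s - 12*s^2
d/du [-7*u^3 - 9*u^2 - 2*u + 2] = -21*u^2 - 18*u - 2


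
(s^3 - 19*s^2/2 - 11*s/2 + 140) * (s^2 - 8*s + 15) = s^5 - 35*s^4/2 + 171*s^3/2 + 83*s^2/2 - 2405*s/2 + 2100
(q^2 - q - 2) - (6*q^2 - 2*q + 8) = -5*q^2 + q - 10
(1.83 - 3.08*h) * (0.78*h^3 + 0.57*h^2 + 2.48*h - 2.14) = -2.4024*h^4 - 0.3282*h^3 - 6.5953*h^2 + 11.1296*h - 3.9162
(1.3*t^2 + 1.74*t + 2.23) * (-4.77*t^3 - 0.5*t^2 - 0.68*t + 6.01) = -6.201*t^5 - 8.9498*t^4 - 12.3911*t^3 + 5.5148*t^2 + 8.941*t + 13.4023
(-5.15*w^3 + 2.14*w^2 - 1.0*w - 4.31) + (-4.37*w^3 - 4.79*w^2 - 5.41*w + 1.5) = -9.52*w^3 - 2.65*w^2 - 6.41*w - 2.81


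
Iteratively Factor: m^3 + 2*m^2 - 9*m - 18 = (m - 3)*(m^2 + 5*m + 6) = (m - 3)*(m + 3)*(m + 2)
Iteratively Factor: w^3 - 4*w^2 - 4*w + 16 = (w - 4)*(w^2 - 4) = (w - 4)*(w + 2)*(w - 2)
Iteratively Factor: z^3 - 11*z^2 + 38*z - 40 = (z - 4)*(z^2 - 7*z + 10) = (z - 4)*(z - 2)*(z - 5)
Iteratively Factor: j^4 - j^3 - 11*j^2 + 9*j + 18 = (j + 3)*(j^3 - 4*j^2 + j + 6) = (j - 2)*(j + 3)*(j^2 - 2*j - 3) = (j - 3)*(j - 2)*(j + 3)*(j + 1)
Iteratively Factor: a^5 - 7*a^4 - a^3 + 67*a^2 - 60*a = (a - 1)*(a^4 - 6*a^3 - 7*a^2 + 60*a) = (a - 4)*(a - 1)*(a^3 - 2*a^2 - 15*a) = (a - 5)*(a - 4)*(a - 1)*(a^2 + 3*a) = (a - 5)*(a - 4)*(a - 1)*(a + 3)*(a)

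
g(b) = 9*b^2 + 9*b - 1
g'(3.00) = 63.00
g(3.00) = 107.00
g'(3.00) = 63.00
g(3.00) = 107.00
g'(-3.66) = -56.88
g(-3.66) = 86.62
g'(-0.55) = -0.90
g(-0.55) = -3.23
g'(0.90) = 25.20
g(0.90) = 14.39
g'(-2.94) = -43.92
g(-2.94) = 50.33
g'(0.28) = 14.04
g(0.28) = 2.23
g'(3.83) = 77.94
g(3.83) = 165.49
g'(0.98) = 26.64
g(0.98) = 16.46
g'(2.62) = 56.16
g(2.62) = 84.36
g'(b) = 18*b + 9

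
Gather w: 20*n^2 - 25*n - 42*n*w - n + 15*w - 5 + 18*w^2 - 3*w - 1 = 20*n^2 - 26*n + 18*w^2 + w*(12 - 42*n) - 6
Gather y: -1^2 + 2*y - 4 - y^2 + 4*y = -y^2 + 6*y - 5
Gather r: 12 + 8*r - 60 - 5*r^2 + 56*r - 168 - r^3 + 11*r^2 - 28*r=-r^3 + 6*r^2 + 36*r - 216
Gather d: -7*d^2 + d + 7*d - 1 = -7*d^2 + 8*d - 1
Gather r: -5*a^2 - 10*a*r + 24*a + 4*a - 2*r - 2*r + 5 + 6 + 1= -5*a^2 + 28*a + r*(-10*a - 4) + 12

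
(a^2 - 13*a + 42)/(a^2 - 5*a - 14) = (a - 6)/(a + 2)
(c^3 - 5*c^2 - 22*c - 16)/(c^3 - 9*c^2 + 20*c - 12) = (c^3 - 5*c^2 - 22*c - 16)/(c^3 - 9*c^2 + 20*c - 12)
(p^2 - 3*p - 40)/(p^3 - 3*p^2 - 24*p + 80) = (p - 8)/(p^2 - 8*p + 16)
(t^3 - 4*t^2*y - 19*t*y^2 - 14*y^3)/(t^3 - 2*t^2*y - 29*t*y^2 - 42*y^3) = (t + y)/(t + 3*y)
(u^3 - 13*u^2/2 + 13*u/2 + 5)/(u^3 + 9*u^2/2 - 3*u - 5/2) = (u^2 - 7*u + 10)/(u^2 + 4*u - 5)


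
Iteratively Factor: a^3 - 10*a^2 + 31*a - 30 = (a - 3)*(a^2 - 7*a + 10) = (a - 5)*(a - 3)*(a - 2)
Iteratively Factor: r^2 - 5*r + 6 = (r - 2)*(r - 3)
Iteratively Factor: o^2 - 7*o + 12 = (o - 3)*(o - 4)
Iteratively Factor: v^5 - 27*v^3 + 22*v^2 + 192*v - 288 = (v + 4)*(v^4 - 4*v^3 - 11*v^2 + 66*v - 72) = (v - 3)*(v + 4)*(v^3 - v^2 - 14*v + 24) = (v - 3)^2*(v + 4)*(v^2 + 2*v - 8) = (v - 3)^2*(v + 4)^2*(v - 2)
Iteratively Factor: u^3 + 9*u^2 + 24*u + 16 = (u + 1)*(u^2 + 8*u + 16) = (u + 1)*(u + 4)*(u + 4)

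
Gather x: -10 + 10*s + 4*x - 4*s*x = 10*s + x*(4 - 4*s) - 10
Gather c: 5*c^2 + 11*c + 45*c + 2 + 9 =5*c^2 + 56*c + 11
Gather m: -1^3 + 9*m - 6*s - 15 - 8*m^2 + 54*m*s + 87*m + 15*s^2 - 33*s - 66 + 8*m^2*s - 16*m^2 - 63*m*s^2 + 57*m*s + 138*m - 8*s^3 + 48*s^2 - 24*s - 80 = m^2*(8*s - 24) + m*(-63*s^2 + 111*s + 234) - 8*s^3 + 63*s^2 - 63*s - 162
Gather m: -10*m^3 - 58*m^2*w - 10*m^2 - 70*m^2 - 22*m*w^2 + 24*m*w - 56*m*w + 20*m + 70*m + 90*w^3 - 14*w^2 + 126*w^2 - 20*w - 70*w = -10*m^3 + m^2*(-58*w - 80) + m*(-22*w^2 - 32*w + 90) + 90*w^3 + 112*w^2 - 90*w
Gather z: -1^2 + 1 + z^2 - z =z^2 - z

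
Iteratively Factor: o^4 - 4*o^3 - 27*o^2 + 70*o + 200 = (o - 5)*(o^3 + o^2 - 22*o - 40) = (o - 5)*(o + 2)*(o^2 - o - 20) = (o - 5)^2*(o + 2)*(o + 4)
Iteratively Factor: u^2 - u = (u - 1)*(u)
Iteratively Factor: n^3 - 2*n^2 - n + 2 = (n - 1)*(n^2 - n - 2) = (n - 1)*(n + 1)*(n - 2)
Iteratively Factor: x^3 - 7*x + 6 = (x - 2)*(x^2 + 2*x - 3) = (x - 2)*(x + 3)*(x - 1)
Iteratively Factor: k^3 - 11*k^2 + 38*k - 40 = (k - 2)*(k^2 - 9*k + 20) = (k - 5)*(k - 2)*(k - 4)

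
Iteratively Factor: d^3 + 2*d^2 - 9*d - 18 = (d - 3)*(d^2 + 5*d + 6) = (d - 3)*(d + 3)*(d + 2)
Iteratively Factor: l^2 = (l)*(l)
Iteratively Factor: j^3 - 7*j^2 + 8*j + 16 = (j - 4)*(j^2 - 3*j - 4) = (j - 4)^2*(j + 1)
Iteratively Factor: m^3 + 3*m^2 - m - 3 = (m - 1)*(m^2 + 4*m + 3) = (m - 1)*(m + 3)*(m + 1)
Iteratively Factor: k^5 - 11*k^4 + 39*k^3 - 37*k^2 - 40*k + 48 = (k - 3)*(k^4 - 8*k^3 + 15*k^2 + 8*k - 16) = (k - 4)*(k - 3)*(k^3 - 4*k^2 - k + 4) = (k - 4)*(k - 3)*(k + 1)*(k^2 - 5*k + 4) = (k - 4)^2*(k - 3)*(k + 1)*(k - 1)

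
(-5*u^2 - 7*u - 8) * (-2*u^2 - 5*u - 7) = 10*u^4 + 39*u^3 + 86*u^2 + 89*u + 56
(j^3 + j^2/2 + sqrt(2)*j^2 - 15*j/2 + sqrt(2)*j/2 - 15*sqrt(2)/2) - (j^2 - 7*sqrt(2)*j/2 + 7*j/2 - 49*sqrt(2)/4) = j^3 - j^2/2 + sqrt(2)*j^2 - 11*j + 4*sqrt(2)*j + 19*sqrt(2)/4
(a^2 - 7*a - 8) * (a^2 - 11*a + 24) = a^4 - 18*a^3 + 93*a^2 - 80*a - 192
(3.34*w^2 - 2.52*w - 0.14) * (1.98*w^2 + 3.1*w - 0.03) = 6.6132*w^4 + 5.3644*w^3 - 8.1894*w^2 - 0.3584*w + 0.0042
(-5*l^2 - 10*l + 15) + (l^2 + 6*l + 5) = -4*l^2 - 4*l + 20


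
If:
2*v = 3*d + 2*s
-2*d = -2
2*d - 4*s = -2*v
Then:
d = 1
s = 5/2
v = 4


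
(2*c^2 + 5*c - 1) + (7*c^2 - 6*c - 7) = 9*c^2 - c - 8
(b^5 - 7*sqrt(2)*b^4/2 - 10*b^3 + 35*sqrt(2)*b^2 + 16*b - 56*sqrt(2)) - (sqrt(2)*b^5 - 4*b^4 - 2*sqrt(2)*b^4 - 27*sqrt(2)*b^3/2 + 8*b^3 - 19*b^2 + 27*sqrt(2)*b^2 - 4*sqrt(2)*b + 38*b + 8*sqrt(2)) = -sqrt(2)*b^5 + b^5 - 3*sqrt(2)*b^4/2 + 4*b^4 - 18*b^3 + 27*sqrt(2)*b^3/2 + 8*sqrt(2)*b^2 + 19*b^2 - 22*b + 4*sqrt(2)*b - 64*sqrt(2)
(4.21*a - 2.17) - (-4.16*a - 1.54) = 8.37*a - 0.63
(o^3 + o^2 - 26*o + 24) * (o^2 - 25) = o^5 + o^4 - 51*o^3 - o^2 + 650*o - 600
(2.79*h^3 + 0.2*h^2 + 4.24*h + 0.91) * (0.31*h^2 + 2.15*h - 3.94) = 0.8649*h^5 + 6.0605*h^4 - 9.2482*h^3 + 8.6101*h^2 - 14.7491*h - 3.5854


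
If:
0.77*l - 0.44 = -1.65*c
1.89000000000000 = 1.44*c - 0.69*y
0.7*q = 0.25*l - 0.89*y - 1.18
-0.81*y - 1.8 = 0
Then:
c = 0.25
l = 0.04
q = 1.15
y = -2.22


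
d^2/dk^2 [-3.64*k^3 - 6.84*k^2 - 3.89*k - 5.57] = -21.84*k - 13.68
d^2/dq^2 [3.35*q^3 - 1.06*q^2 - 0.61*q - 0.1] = 20.1*q - 2.12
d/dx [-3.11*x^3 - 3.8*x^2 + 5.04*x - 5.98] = -9.33*x^2 - 7.6*x + 5.04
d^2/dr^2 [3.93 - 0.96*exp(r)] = -0.96*exp(r)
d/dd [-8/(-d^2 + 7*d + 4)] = 8*(7 - 2*d)/(-d^2 + 7*d + 4)^2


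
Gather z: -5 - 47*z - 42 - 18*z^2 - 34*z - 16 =-18*z^2 - 81*z - 63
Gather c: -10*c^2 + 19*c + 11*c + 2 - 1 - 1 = -10*c^2 + 30*c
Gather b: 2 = 2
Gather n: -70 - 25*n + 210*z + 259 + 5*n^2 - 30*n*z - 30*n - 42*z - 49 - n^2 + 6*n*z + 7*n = 4*n^2 + n*(-24*z - 48) + 168*z + 140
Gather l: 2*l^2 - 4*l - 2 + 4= 2*l^2 - 4*l + 2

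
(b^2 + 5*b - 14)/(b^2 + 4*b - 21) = (b - 2)/(b - 3)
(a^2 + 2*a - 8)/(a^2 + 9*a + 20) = (a - 2)/(a + 5)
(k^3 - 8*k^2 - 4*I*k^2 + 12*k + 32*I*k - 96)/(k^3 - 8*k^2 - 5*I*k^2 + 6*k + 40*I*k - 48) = (k + 2*I)/(k + I)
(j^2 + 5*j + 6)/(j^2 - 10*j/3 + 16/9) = 9*(j^2 + 5*j + 6)/(9*j^2 - 30*j + 16)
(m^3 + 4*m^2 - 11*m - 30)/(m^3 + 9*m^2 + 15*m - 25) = (m^2 - m - 6)/(m^2 + 4*m - 5)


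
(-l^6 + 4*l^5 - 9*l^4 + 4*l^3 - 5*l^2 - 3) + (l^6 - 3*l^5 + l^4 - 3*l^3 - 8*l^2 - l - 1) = l^5 - 8*l^4 + l^3 - 13*l^2 - l - 4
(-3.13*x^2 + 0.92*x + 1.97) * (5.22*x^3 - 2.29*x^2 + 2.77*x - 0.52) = -16.3386*x^5 + 11.9701*x^4 - 0.493500000000001*x^3 - 0.3353*x^2 + 4.9785*x - 1.0244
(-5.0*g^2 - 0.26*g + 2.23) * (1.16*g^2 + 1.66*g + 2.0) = -5.8*g^4 - 8.6016*g^3 - 7.8448*g^2 + 3.1818*g + 4.46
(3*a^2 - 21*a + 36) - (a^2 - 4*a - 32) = 2*a^2 - 17*a + 68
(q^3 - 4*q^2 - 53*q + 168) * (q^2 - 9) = q^5 - 4*q^4 - 62*q^3 + 204*q^2 + 477*q - 1512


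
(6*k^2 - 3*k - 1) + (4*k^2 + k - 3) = 10*k^2 - 2*k - 4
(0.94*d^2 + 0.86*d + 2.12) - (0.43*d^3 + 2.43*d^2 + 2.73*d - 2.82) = -0.43*d^3 - 1.49*d^2 - 1.87*d + 4.94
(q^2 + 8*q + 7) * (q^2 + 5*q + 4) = q^4 + 13*q^3 + 51*q^2 + 67*q + 28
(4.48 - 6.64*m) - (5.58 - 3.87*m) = -2.77*m - 1.1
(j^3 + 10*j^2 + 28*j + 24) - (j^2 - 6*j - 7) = j^3 + 9*j^2 + 34*j + 31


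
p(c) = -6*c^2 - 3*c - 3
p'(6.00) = -75.00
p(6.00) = -237.00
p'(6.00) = -75.00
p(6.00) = -237.00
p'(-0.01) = -2.88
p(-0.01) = -2.97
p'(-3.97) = 44.64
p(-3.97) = -85.66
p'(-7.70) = 89.40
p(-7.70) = -335.64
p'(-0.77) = 6.24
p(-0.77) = -4.25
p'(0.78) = -12.36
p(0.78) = -8.99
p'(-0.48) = 2.76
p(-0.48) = -2.94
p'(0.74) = -11.88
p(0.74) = -8.51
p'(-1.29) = 12.48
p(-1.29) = -9.11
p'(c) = -12*c - 3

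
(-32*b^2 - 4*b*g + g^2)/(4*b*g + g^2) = (-8*b + g)/g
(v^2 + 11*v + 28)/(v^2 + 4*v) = (v + 7)/v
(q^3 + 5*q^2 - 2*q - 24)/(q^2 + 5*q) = (q^3 + 5*q^2 - 2*q - 24)/(q*(q + 5))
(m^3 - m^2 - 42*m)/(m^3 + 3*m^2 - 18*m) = (m - 7)/(m - 3)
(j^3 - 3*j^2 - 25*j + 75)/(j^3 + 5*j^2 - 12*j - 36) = (j^2 - 25)/(j^2 + 8*j + 12)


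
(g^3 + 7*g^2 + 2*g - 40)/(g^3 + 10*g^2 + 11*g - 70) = (g + 4)/(g + 7)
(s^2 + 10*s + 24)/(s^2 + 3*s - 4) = (s + 6)/(s - 1)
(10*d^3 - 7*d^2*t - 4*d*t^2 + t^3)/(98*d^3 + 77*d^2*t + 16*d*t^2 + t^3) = (5*d^2 - 6*d*t + t^2)/(49*d^2 + 14*d*t + t^2)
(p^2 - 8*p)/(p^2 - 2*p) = (p - 8)/(p - 2)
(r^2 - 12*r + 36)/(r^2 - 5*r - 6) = (r - 6)/(r + 1)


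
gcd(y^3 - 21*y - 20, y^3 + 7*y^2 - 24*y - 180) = y - 5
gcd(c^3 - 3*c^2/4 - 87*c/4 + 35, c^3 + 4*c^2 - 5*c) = c + 5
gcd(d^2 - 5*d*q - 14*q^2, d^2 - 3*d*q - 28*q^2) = -d + 7*q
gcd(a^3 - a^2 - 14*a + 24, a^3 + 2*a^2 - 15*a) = a - 3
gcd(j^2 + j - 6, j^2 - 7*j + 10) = j - 2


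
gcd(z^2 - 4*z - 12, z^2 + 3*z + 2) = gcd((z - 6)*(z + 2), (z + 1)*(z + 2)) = z + 2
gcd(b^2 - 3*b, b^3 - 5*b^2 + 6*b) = b^2 - 3*b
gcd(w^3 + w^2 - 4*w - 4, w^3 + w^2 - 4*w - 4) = w^3 + w^2 - 4*w - 4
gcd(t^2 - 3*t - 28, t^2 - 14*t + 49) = t - 7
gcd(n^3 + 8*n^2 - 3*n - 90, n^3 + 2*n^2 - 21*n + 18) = n^2 + 3*n - 18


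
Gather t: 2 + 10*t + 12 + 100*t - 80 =110*t - 66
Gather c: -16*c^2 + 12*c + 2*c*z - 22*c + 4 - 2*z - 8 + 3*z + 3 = -16*c^2 + c*(2*z - 10) + z - 1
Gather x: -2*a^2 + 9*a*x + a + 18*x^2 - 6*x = -2*a^2 + a + 18*x^2 + x*(9*a - 6)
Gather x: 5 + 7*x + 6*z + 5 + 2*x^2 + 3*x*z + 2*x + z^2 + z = 2*x^2 + x*(3*z + 9) + z^2 + 7*z + 10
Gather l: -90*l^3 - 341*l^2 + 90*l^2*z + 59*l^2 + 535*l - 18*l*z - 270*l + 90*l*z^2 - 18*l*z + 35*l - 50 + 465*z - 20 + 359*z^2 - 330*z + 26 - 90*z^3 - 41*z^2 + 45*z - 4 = -90*l^3 + l^2*(90*z - 282) + l*(90*z^2 - 36*z + 300) - 90*z^3 + 318*z^2 + 180*z - 48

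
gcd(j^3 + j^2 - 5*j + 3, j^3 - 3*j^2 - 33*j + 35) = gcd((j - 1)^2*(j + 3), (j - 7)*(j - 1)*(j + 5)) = j - 1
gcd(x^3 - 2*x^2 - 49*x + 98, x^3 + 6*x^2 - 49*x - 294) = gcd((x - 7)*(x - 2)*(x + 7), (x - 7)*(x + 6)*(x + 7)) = x^2 - 49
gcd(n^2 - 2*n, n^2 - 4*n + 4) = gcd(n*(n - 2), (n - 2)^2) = n - 2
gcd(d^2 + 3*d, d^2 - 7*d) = d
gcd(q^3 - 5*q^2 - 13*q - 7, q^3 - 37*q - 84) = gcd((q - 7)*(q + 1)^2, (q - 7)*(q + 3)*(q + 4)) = q - 7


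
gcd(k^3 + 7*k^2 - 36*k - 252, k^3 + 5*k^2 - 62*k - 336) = k^2 + 13*k + 42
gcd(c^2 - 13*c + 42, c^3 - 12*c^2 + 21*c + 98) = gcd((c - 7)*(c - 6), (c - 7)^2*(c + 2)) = c - 7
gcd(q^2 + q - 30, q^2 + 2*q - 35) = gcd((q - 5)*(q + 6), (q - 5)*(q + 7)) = q - 5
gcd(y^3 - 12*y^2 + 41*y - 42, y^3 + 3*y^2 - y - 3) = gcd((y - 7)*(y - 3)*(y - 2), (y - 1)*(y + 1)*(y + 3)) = 1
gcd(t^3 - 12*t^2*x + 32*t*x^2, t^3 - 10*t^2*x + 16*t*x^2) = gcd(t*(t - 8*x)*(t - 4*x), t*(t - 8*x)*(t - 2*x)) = -t^2 + 8*t*x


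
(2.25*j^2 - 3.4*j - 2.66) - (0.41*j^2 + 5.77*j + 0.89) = 1.84*j^2 - 9.17*j - 3.55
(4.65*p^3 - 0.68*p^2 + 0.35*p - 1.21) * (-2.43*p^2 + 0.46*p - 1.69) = -11.2995*p^5 + 3.7914*p^4 - 9.0218*p^3 + 4.2505*p^2 - 1.1481*p + 2.0449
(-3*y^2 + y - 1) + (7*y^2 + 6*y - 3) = 4*y^2 + 7*y - 4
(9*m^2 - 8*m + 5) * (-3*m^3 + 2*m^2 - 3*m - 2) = -27*m^5 + 42*m^4 - 58*m^3 + 16*m^2 + m - 10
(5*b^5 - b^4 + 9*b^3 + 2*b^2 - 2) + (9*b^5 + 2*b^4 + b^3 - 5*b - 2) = 14*b^5 + b^4 + 10*b^3 + 2*b^2 - 5*b - 4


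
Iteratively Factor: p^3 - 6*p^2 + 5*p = (p - 5)*(p^2 - p) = (p - 5)*(p - 1)*(p)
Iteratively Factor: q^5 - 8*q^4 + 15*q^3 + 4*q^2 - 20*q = (q - 2)*(q^4 - 6*q^3 + 3*q^2 + 10*q) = (q - 5)*(q - 2)*(q^3 - q^2 - 2*q) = q*(q - 5)*(q - 2)*(q^2 - q - 2) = q*(q - 5)*(q - 2)*(q + 1)*(q - 2)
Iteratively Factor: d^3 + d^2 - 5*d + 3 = (d + 3)*(d^2 - 2*d + 1) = (d - 1)*(d + 3)*(d - 1)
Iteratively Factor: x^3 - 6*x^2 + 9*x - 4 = (x - 1)*(x^2 - 5*x + 4) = (x - 4)*(x - 1)*(x - 1)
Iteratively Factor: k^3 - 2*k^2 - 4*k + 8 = (k + 2)*(k^2 - 4*k + 4) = (k - 2)*(k + 2)*(k - 2)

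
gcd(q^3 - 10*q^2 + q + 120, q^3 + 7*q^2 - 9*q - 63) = q + 3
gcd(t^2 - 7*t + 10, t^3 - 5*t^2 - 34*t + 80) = t - 2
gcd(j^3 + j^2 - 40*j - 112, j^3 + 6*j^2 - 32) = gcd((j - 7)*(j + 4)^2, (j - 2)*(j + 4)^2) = j^2 + 8*j + 16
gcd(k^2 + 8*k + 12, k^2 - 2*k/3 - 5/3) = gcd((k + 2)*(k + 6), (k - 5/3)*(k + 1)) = 1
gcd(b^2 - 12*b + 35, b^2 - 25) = b - 5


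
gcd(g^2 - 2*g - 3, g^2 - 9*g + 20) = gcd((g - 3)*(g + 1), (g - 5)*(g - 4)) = 1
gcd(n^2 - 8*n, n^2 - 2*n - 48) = n - 8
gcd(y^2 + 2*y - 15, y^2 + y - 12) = y - 3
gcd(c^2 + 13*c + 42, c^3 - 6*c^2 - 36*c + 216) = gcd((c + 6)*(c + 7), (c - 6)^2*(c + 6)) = c + 6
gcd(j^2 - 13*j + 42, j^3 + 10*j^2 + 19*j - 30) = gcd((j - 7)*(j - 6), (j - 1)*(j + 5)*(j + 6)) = 1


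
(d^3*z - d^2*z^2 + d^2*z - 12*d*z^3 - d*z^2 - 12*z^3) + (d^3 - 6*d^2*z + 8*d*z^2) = d^3*z + d^3 - d^2*z^2 - 5*d^2*z - 12*d*z^3 + 7*d*z^2 - 12*z^3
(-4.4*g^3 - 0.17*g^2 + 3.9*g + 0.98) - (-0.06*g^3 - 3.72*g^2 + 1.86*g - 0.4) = -4.34*g^3 + 3.55*g^2 + 2.04*g + 1.38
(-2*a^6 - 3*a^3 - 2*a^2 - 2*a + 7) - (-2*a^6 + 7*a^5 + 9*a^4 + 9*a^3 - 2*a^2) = -7*a^5 - 9*a^4 - 12*a^3 - 2*a + 7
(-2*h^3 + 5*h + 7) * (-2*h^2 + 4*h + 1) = 4*h^5 - 8*h^4 - 12*h^3 + 6*h^2 + 33*h + 7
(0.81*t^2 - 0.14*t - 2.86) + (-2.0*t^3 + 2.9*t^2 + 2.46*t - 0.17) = -2.0*t^3 + 3.71*t^2 + 2.32*t - 3.03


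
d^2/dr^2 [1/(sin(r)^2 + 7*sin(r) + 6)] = (-4*sin(r)^3 - 17*sin(r)^2 - 2*sin(r) + 86)/((sin(r) + 1)^2*(sin(r) + 6)^3)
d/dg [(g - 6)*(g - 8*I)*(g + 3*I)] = 3*g^2 + g*(-12 - 10*I) + 24 + 30*I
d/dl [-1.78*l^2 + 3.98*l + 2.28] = 3.98 - 3.56*l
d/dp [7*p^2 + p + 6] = 14*p + 1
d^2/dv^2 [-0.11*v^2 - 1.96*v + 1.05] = -0.220000000000000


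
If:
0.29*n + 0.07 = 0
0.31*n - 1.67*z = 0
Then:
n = -0.24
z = -0.04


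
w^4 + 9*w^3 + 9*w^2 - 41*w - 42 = (w - 2)*(w + 1)*(w + 3)*(w + 7)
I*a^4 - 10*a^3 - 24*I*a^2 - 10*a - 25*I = (a + I)*(a + 5*I)^2*(I*a + 1)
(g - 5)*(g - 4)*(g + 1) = g^3 - 8*g^2 + 11*g + 20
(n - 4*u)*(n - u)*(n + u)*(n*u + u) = n^4*u - 4*n^3*u^2 + n^3*u - n^2*u^3 - 4*n^2*u^2 + 4*n*u^4 - n*u^3 + 4*u^4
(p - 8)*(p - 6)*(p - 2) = p^3 - 16*p^2 + 76*p - 96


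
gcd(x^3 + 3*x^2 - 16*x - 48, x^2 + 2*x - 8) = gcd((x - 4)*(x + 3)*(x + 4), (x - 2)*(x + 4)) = x + 4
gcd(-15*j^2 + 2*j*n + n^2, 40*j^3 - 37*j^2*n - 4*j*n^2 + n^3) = 5*j + n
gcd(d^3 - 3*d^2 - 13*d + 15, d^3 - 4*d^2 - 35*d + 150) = d - 5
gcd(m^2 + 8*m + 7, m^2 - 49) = m + 7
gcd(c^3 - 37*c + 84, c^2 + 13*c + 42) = c + 7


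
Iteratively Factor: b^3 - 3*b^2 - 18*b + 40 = (b - 2)*(b^2 - b - 20) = (b - 5)*(b - 2)*(b + 4)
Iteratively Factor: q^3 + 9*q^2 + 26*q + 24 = (q + 3)*(q^2 + 6*q + 8) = (q + 2)*(q + 3)*(q + 4)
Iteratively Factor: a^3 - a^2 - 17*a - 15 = (a + 3)*(a^2 - 4*a - 5) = (a + 1)*(a + 3)*(a - 5)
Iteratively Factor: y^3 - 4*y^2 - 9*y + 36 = (y + 3)*(y^2 - 7*y + 12) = (y - 3)*(y + 3)*(y - 4)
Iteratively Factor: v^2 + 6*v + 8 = (v + 4)*(v + 2)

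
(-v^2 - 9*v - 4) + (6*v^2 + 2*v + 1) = 5*v^2 - 7*v - 3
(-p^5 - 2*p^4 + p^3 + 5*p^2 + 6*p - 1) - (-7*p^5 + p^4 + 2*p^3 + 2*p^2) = 6*p^5 - 3*p^4 - p^3 + 3*p^2 + 6*p - 1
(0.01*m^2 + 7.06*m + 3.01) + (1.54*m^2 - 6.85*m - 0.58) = 1.55*m^2 + 0.21*m + 2.43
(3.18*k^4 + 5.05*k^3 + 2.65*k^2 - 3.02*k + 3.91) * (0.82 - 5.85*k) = -18.603*k^5 - 26.9349*k^4 - 11.3615*k^3 + 19.84*k^2 - 25.3499*k + 3.2062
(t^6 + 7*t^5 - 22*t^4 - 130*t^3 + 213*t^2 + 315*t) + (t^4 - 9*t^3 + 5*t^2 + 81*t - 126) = t^6 + 7*t^5 - 21*t^4 - 139*t^3 + 218*t^2 + 396*t - 126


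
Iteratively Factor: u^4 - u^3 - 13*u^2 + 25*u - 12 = (u - 1)*(u^3 - 13*u + 12) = (u - 3)*(u - 1)*(u^2 + 3*u - 4) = (u - 3)*(u - 1)^2*(u + 4)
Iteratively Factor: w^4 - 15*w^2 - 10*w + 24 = (w - 1)*(w^3 + w^2 - 14*w - 24) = (w - 1)*(w + 2)*(w^2 - w - 12) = (w - 1)*(w + 2)*(w + 3)*(w - 4)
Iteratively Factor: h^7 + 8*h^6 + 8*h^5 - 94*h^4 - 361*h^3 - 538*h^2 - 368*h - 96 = (h + 4)*(h^6 + 4*h^5 - 8*h^4 - 62*h^3 - 113*h^2 - 86*h - 24) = (h + 3)*(h + 4)*(h^5 + h^4 - 11*h^3 - 29*h^2 - 26*h - 8) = (h + 1)*(h + 3)*(h + 4)*(h^4 - 11*h^2 - 18*h - 8) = (h + 1)^2*(h + 3)*(h + 4)*(h^3 - h^2 - 10*h - 8) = (h - 4)*(h + 1)^2*(h + 3)*(h + 4)*(h^2 + 3*h + 2) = (h - 4)*(h + 1)^3*(h + 3)*(h + 4)*(h + 2)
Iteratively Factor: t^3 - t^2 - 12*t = (t + 3)*(t^2 - 4*t) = t*(t + 3)*(t - 4)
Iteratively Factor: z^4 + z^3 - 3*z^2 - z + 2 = (z - 1)*(z^3 + 2*z^2 - z - 2) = (z - 1)*(z + 1)*(z^2 + z - 2) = (z - 1)*(z + 1)*(z + 2)*(z - 1)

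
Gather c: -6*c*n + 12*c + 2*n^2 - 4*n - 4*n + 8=c*(12 - 6*n) + 2*n^2 - 8*n + 8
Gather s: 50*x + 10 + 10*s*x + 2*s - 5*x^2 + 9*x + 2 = s*(10*x + 2) - 5*x^2 + 59*x + 12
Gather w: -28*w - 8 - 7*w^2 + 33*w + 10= -7*w^2 + 5*w + 2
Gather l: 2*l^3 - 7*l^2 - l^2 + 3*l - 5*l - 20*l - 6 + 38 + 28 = 2*l^3 - 8*l^2 - 22*l + 60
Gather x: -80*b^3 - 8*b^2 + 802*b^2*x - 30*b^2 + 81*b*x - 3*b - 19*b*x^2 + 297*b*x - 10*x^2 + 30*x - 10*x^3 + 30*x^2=-80*b^3 - 38*b^2 - 3*b - 10*x^3 + x^2*(20 - 19*b) + x*(802*b^2 + 378*b + 30)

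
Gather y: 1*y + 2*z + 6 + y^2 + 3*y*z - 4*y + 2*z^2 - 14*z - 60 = y^2 + y*(3*z - 3) + 2*z^2 - 12*z - 54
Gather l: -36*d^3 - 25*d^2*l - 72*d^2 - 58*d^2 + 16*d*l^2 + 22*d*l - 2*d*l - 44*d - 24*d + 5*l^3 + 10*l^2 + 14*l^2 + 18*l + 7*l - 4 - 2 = -36*d^3 - 130*d^2 - 68*d + 5*l^3 + l^2*(16*d + 24) + l*(-25*d^2 + 20*d + 25) - 6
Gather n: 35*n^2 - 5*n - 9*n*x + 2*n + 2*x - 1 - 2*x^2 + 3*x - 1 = 35*n^2 + n*(-9*x - 3) - 2*x^2 + 5*x - 2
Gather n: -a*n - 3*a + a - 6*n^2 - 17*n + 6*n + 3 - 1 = -2*a - 6*n^2 + n*(-a - 11) + 2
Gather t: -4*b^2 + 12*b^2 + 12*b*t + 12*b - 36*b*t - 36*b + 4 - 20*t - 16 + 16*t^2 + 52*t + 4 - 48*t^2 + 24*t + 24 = 8*b^2 - 24*b - 32*t^2 + t*(56 - 24*b) + 16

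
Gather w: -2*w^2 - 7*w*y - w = -2*w^2 + w*(-7*y - 1)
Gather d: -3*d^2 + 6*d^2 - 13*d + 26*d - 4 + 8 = 3*d^2 + 13*d + 4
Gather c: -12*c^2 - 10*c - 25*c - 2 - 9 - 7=-12*c^2 - 35*c - 18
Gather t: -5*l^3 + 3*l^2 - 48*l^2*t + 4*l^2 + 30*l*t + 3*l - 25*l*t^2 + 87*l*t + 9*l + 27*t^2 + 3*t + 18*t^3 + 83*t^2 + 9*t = -5*l^3 + 7*l^2 + 12*l + 18*t^3 + t^2*(110 - 25*l) + t*(-48*l^2 + 117*l + 12)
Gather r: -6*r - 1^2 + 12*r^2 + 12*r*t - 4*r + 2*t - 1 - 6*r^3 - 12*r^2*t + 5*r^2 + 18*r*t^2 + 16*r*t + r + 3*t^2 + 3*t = -6*r^3 + r^2*(17 - 12*t) + r*(18*t^2 + 28*t - 9) + 3*t^2 + 5*t - 2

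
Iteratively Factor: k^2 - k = (k)*(k - 1)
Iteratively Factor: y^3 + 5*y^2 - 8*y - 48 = (y + 4)*(y^2 + y - 12) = (y - 3)*(y + 4)*(y + 4)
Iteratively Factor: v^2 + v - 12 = (v - 3)*(v + 4)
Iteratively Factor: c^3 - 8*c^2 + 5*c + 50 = (c - 5)*(c^2 - 3*c - 10) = (c - 5)*(c + 2)*(c - 5)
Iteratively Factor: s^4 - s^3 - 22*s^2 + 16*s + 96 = (s + 2)*(s^3 - 3*s^2 - 16*s + 48) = (s + 2)*(s + 4)*(s^2 - 7*s + 12) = (s - 3)*(s + 2)*(s + 4)*(s - 4)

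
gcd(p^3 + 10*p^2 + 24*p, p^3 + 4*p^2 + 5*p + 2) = 1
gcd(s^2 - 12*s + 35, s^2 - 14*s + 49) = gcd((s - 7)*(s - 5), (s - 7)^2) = s - 7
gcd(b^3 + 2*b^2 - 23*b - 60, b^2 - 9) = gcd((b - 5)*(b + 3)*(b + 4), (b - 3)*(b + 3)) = b + 3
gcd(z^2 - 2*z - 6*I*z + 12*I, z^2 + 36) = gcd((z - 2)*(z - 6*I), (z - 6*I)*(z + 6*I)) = z - 6*I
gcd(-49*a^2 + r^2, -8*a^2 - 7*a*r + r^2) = 1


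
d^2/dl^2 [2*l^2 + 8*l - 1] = 4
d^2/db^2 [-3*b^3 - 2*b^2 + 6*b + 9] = -18*b - 4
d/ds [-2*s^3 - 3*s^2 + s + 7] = -6*s^2 - 6*s + 1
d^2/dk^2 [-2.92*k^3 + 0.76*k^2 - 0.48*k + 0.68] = 1.52 - 17.52*k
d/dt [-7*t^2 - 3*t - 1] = -14*t - 3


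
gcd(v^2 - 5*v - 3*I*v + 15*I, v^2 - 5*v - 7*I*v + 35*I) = v - 5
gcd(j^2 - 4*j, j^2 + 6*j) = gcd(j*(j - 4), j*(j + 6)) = j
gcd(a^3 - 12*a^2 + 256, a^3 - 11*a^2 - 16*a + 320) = a^2 - 16*a + 64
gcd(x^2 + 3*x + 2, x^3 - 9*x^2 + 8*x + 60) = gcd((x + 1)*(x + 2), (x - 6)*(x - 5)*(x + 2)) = x + 2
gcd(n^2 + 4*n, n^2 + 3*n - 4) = n + 4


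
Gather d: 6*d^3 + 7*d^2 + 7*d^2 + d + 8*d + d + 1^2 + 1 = 6*d^3 + 14*d^2 + 10*d + 2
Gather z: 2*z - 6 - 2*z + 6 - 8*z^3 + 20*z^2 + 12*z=-8*z^3 + 20*z^2 + 12*z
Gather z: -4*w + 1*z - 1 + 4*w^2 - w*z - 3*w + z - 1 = 4*w^2 - 7*w + z*(2 - w) - 2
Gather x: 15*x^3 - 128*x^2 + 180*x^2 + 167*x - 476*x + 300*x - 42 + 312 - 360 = 15*x^3 + 52*x^2 - 9*x - 90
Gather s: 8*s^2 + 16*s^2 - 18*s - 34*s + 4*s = 24*s^2 - 48*s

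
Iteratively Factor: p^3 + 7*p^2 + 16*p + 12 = (p + 2)*(p^2 + 5*p + 6) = (p + 2)^2*(p + 3)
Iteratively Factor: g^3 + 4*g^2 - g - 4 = (g + 4)*(g^2 - 1) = (g - 1)*(g + 4)*(g + 1)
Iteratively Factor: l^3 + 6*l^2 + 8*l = (l + 2)*(l^2 + 4*l) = (l + 2)*(l + 4)*(l)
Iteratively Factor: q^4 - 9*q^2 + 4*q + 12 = (q - 2)*(q^3 + 2*q^2 - 5*q - 6) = (q - 2)*(q + 3)*(q^2 - q - 2) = (q - 2)*(q + 1)*(q + 3)*(q - 2)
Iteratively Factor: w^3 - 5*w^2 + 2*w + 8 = (w - 4)*(w^2 - w - 2) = (w - 4)*(w - 2)*(w + 1)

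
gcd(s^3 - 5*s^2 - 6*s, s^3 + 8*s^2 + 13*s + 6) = s + 1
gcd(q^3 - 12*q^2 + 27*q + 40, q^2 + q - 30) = q - 5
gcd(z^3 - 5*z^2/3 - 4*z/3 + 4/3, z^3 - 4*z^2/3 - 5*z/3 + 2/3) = z^2 - z - 2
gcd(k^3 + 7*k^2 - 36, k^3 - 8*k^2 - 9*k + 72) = k + 3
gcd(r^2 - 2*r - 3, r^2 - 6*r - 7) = r + 1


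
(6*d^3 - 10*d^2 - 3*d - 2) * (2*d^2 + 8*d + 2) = 12*d^5 + 28*d^4 - 74*d^3 - 48*d^2 - 22*d - 4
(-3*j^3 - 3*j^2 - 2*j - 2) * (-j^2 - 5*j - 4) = 3*j^5 + 18*j^4 + 29*j^3 + 24*j^2 + 18*j + 8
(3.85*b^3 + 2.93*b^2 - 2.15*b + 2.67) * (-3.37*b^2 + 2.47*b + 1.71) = -12.9745*b^5 - 0.364599999999999*b^4 + 21.0661*b^3 - 9.2981*b^2 + 2.9184*b + 4.5657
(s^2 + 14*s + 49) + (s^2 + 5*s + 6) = 2*s^2 + 19*s + 55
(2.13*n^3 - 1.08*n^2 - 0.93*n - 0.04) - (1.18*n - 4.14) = 2.13*n^3 - 1.08*n^2 - 2.11*n + 4.1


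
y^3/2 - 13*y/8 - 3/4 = (y/2 + 1/4)*(y - 2)*(y + 3/2)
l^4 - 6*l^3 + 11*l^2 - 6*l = l*(l - 3)*(l - 2)*(l - 1)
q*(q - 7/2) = q^2 - 7*q/2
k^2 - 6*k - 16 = (k - 8)*(k + 2)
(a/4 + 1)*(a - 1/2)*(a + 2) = a^3/4 + 11*a^2/8 + 5*a/4 - 1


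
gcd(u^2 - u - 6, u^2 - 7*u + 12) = u - 3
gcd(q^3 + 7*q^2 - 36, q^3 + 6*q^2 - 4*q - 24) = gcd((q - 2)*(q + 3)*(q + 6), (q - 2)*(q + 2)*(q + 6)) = q^2 + 4*q - 12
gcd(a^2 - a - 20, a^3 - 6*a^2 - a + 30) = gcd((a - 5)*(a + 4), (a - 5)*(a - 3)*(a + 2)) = a - 5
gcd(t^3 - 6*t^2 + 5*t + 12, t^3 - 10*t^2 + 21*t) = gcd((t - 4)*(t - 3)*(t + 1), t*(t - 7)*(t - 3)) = t - 3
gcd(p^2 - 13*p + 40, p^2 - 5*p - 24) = p - 8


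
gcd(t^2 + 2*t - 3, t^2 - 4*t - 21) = t + 3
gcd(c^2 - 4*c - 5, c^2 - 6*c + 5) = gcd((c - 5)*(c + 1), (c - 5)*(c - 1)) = c - 5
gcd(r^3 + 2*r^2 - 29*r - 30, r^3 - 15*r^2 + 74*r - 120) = r - 5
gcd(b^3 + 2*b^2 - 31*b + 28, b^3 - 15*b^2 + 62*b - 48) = b - 1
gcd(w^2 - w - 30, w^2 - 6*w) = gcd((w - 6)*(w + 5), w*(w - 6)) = w - 6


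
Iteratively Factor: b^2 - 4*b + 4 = (b - 2)*(b - 2)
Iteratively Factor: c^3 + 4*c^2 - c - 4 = (c + 4)*(c^2 - 1) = (c + 1)*(c + 4)*(c - 1)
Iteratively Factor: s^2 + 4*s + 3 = (s + 1)*(s + 3)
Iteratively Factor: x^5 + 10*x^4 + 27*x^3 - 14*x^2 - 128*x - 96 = (x + 1)*(x^4 + 9*x^3 + 18*x^2 - 32*x - 96) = (x + 1)*(x + 3)*(x^3 + 6*x^2 - 32) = (x + 1)*(x + 3)*(x + 4)*(x^2 + 2*x - 8) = (x - 2)*(x + 1)*(x + 3)*(x + 4)*(x + 4)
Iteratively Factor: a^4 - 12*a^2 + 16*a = (a)*(a^3 - 12*a + 16) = a*(a - 2)*(a^2 + 2*a - 8) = a*(a - 2)^2*(a + 4)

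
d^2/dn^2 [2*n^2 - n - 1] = 4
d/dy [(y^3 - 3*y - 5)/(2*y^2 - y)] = (2*y^4 - 2*y^3 + 6*y^2 + 20*y - 5)/(y^2*(4*y^2 - 4*y + 1))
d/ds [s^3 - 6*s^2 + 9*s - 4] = 3*s^2 - 12*s + 9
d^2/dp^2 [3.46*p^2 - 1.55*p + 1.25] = 6.92000000000000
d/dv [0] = 0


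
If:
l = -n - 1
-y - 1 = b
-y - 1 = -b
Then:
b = 0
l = -n - 1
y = -1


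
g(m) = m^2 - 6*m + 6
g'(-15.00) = -36.00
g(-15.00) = 321.00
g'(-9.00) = -24.00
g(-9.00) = 141.00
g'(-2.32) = -10.64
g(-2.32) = 25.30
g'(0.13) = -5.74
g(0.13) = 5.24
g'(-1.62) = -9.24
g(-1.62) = 18.34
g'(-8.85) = -23.70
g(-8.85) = 137.42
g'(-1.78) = -9.56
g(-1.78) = 19.85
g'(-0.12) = -6.24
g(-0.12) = 6.73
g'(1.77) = -2.46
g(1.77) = -1.49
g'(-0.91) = -7.82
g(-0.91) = 12.29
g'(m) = 2*m - 6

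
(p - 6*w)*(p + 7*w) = p^2 + p*w - 42*w^2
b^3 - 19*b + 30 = (b - 3)*(b - 2)*(b + 5)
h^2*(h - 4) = h^3 - 4*h^2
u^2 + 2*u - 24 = (u - 4)*(u + 6)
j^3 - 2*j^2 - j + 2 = (j - 2)*(j - 1)*(j + 1)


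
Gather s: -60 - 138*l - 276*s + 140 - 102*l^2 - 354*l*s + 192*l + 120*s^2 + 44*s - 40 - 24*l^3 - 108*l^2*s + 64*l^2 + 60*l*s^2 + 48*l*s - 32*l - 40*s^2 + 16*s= -24*l^3 - 38*l^2 + 22*l + s^2*(60*l + 80) + s*(-108*l^2 - 306*l - 216) + 40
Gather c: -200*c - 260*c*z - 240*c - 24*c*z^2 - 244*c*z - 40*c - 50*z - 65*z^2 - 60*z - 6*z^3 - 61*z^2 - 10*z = c*(-24*z^2 - 504*z - 480) - 6*z^3 - 126*z^2 - 120*z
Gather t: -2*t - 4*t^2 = -4*t^2 - 2*t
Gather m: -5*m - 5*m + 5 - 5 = -10*m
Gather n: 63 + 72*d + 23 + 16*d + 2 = 88*d + 88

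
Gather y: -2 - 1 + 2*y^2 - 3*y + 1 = 2*y^2 - 3*y - 2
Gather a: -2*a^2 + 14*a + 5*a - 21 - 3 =-2*a^2 + 19*a - 24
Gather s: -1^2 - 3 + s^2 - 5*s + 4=s^2 - 5*s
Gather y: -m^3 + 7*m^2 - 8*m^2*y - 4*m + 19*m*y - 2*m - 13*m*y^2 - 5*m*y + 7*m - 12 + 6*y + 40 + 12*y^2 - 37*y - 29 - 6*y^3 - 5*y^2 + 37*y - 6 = -m^3 + 7*m^2 + m - 6*y^3 + y^2*(7 - 13*m) + y*(-8*m^2 + 14*m + 6) - 7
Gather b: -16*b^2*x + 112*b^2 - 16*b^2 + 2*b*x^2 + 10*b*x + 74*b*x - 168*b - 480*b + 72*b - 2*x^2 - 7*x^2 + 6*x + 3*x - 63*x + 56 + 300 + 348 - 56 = b^2*(96 - 16*x) + b*(2*x^2 + 84*x - 576) - 9*x^2 - 54*x + 648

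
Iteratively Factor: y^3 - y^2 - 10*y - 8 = (y + 2)*(y^2 - 3*y - 4) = (y + 1)*(y + 2)*(y - 4)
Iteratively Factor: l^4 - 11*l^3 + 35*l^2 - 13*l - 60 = (l - 5)*(l^3 - 6*l^2 + 5*l + 12) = (l - 5)*(l + 1)*(l^2 - 7*l + 12) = (l - 5)*(l - 3)*(l + 1)*(l - 4)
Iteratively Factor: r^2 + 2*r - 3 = (r + 3)*(r - 1)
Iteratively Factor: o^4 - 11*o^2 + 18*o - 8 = (o - 1)*(o^3 + o^2 - 10*o + 8) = (o - 1)*(o + 4)*(o^2 - 3*o + 2) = (o - 1)^2*(o + 4)*(o - 2)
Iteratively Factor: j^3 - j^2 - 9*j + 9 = (j - 3)*(j^2 + 2*j - 3) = (j - 3)*(j + 3)*(j - 1)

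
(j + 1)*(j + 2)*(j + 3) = j^3 + 6*j^2 + 11*j + 6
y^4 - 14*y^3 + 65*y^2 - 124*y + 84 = (y - 7)*(y - 3)*(y - 2)^2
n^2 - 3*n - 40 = (n - 8)*(n + 5)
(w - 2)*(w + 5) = w^2 + 3*w - 10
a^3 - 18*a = a*(a - 3*sqrt(2))*(a + 3*sqrt(2))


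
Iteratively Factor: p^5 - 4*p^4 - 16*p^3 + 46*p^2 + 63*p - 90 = (p - 1)*(p^4 - 3*p^3 - 19*p^2 + 27*p + 90) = (p - 3)*(p - 1)*(p^3 - 19*p - 30) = (p - 3)*(p - 1)*(p + 3)*(p^2 - 3*p - 10) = (p - 5)*(p - 3)*(p - 1)*(p + 3)*(p + 2)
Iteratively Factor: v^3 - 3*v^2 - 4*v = (v + 1)*(v^2 - 4*v) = (v - 4)*(v + 1)*(v)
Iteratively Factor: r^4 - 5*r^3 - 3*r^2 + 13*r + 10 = (r + 1)*(r^3 - 6*r^2 + 3*r + 10) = (r + 1)^2*(r^2 - 7*r + 10) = (r - 5)*(r + 1)^2*(r - 2)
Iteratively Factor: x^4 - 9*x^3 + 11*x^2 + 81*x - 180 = (x - 5)*(x^3 - 4*x^2 - 9*x + 36) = (x - 5)*(x - 3)*(x^2 - x - 12) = (x - 5)*(x - 4)*(x - 3)*(x + 3)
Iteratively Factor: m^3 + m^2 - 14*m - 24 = (m + 3)*(m^2 - 2*m - 8) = (m - 4)*(m + 3)*(m + 2)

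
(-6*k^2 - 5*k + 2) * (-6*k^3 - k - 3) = 36*k^5 + 30*k^4 - 6*k^3 + 23*k^2 + 13*k - 6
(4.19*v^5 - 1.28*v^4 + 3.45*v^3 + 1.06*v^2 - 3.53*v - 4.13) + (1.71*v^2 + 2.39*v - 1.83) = 4.19*v^5 - 1.28*v^4 + 3.45*v^3 + 2.77*v^2 - 1.14*v - 5.96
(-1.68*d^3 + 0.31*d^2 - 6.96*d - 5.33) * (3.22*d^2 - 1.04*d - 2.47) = -5.4096*d^5 + 2.7454*d^4 - 18.584*d^3 - 10.6899*d^2 + 22.7344*d + 13.1651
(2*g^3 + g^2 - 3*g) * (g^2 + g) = 2*g^5 + 3*g^4 - 2*g^3 - 3*g^2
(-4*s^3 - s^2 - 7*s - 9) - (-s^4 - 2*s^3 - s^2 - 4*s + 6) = s^4 - 2*s^3 - 3*s - 15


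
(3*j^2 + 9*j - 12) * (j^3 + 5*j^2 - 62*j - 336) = 3*j^5 + 24*j^4 - 153*j^3 - 1626*j^2 - 2280*j + 4032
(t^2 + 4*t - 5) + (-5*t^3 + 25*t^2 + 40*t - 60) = -5*t^3 + 26*t^2 + 44*t - 65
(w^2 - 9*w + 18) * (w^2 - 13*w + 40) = w^4 - 22*w^3 + 175*w^2 - 594*w + 720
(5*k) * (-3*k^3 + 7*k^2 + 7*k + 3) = -15*k^4 + 35*k^3 + 35*k^2 + 15*k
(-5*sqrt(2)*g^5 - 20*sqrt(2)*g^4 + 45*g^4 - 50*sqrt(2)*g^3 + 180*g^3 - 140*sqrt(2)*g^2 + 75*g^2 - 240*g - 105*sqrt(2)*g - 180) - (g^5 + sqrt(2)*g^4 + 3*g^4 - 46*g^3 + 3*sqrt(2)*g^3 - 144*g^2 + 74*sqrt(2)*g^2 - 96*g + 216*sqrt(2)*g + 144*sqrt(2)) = -5*sqrt(2)*g^5 - g^5 - 21*sqrt(2)*g^4 + 42*g^4 - 53*sqrt(2)*g^3 + 226*g^3 - 214*sqrt(2)*g^2 + 219*g^2 - 321*sqrt(2)*g - 144*g - 144*sqrt(2) - 180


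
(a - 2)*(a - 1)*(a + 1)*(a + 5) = a^4 + 3*a^3 - 11*a^2 - 3*a + 10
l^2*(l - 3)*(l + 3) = l^4 - 9*l^2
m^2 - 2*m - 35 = (m - 7)*(m + 5)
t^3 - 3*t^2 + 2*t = t*(t - 2)*(t - 1)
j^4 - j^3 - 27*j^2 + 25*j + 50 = (j - 5)*(j - 2)*(j + 1)*(j + 5)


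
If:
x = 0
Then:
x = 0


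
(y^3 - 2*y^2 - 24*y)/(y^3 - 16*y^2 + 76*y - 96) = y*(y + 4)/(y^2 - 10*y + 16)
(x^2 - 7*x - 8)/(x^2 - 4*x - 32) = (x + 1)/(x + 4)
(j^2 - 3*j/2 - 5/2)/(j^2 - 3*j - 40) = (-2*j^2 + 3*j + 5)/(2*(-j^2 + 3*j + 40))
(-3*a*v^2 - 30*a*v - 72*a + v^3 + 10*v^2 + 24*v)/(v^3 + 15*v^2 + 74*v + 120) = (-3*a + v)/(v + 5)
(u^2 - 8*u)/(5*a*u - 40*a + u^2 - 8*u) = u/(5*a + u)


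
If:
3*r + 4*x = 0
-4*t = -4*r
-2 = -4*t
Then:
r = 1/2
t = 1/2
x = -3/8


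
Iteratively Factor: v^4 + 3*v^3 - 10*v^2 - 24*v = (v - 3)*(v^3 + 6*v^2 + 8*v) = (v - 3)*(v + 4)*(v^2 + 2*v) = (v - 3)*(v + 2)*(v + 4)*(v)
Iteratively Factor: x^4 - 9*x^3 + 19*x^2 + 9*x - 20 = (x - 1)*(x^3 - 8*x^2 + 11*x + 20) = (x - 4)*(x - 1)*(x^2 - 4*x - 5) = (x - 4)*(x - 1)*(x + 1)*(x - 5)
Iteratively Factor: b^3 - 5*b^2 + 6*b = (b - 3)*(b^2 - 2*b) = b*(b - 3)*(b - 2)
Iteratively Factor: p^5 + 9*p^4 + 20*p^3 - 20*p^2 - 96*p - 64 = (p - 2)*(p^4 + 11*p^3 + 42*p^2 + 64*p + 32) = (p - 2)*(p + 2)*(p^3 + 9*p^2 + 24*p + 16) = (p - 2)*(p + 1)*(p + 2)*(p^2 + 8*p + 16) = (p - 2)*(p + 1)*(p + 2)*(p + 4)*(p + 4)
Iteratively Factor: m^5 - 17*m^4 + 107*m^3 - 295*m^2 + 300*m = (m - 5)*(m^4 - 12*m^3 + 47*m^2 - 60*m) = (m - 5)^2*(m^3 - 7*m^2 + 12*m) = m*(m - 5)^2*(m^2 - 7*m + 12) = m*(m - 5)^2*(m - 3)*(m - 4)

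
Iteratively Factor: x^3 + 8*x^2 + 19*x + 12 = (x + 4)*(x^2 + 4*x + 3) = (x + 3)*(x + 4)*(x + 1)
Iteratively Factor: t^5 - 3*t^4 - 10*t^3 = (t)*(t^4 - 3*t^3 - 10*t^2) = t*(t + 2)*(t^3 - 5*t^2) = t^2*(t + 2)*(t^2 - 5*t) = t^3*(t + 2)*(t - 5)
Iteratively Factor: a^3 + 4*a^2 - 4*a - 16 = (a + 2)*(a^2 + 2*a - 8) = (a - 2)*(a + 2)*(a + 4)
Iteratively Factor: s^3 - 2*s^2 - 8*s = (s - 4)*(s^2 + 2*s) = s*(s - 4)*(s + 2)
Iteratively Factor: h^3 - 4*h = (h + 2)*(h^2 - 2*h) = h*(h + 2)*(h - 2)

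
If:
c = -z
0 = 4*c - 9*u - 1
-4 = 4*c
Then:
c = -1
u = -5/9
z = 1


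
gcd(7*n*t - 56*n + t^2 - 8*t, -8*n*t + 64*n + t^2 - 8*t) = t - 8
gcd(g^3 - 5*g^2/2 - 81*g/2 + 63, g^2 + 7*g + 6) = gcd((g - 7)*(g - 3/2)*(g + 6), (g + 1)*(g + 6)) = g + 6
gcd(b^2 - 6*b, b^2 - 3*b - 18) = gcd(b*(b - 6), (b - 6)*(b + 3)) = b - 6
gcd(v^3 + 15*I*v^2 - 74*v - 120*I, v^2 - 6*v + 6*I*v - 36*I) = v + 6*I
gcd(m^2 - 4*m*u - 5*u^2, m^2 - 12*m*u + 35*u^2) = -m + 5*u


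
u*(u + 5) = u^2 + 5*u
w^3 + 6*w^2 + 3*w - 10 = (w - 1)*(w + 2)*(w + 5)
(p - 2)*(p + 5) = p^2 + 3*p - 10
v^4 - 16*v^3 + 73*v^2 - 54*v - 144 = (v - 8)*(v - 6)*(v - 3)*(v + 1)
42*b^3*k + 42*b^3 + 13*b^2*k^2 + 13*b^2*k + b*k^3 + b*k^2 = (6*b + k)*(7*b + k)*(b*k + b)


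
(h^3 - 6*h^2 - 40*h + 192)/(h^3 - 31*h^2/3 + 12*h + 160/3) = 3*(h + 6)/(3*h + 5)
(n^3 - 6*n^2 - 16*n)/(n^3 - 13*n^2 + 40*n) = (n + 2)/(n - 5)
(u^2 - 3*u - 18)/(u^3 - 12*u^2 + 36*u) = (u + 3)/(u*(u - 6))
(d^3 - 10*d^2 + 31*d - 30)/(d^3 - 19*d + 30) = (d - 5)/(d + 5)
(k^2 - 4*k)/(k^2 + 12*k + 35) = k*(k - 4)/(k^2 + 12*k + 35)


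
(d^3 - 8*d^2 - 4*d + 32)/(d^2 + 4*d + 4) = (d^2 - 10*d + 16)/(d + 2)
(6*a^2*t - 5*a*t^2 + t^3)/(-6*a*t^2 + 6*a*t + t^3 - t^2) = (-6*a^2 + 5*a*t - t^2)/(6*a*t - 6*a - t^2 + t)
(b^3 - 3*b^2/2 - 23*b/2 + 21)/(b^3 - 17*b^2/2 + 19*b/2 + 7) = (2*b^2 + b - 21)/(2*b^2 - 13*b - 7)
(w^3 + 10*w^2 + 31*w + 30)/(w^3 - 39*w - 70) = (w + 3)/(w - 7)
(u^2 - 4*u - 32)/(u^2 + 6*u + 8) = (u - 8)/(u + 2)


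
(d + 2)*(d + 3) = d^2 + 5*d + 6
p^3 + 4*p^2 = p^2*(p + 4)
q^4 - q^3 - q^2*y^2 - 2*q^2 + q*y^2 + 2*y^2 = (q - 2)*(q + 1)*(q - y)*(q + y)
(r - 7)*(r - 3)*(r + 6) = r^3 - 4*r^2 - 39*r + 126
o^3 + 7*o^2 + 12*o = o*(o + 3)*(o + 4)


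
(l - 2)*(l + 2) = l^2 - 4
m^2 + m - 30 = (m - 5)*(m + 6)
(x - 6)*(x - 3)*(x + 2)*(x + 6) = x^4 - x^3 - 42*x^2 + 36*x + 216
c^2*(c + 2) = c^3 + 2*c^2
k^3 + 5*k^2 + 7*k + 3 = (k + 1)^2*(k + 3)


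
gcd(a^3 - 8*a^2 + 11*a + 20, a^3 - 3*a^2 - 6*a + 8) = a - 4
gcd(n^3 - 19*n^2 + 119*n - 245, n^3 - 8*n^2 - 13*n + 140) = n^2 - 12*n + 35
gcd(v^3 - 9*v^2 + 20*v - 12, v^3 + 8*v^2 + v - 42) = v - 2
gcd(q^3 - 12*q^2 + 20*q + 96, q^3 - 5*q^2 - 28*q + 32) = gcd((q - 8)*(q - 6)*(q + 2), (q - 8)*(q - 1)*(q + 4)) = q - 8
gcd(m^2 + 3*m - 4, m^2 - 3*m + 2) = m - 1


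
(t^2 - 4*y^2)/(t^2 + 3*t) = (t^2 - 4*y^2)/(t*(t + 3))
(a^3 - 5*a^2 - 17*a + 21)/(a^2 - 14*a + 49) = (a^2 + 2*a - 3)/(a - 7)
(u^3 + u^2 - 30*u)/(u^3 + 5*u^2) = (u^2 + u - 30)/(u*(u + 5))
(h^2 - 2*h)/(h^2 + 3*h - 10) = h/(h + 5)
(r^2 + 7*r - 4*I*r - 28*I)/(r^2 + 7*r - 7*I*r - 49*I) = (r - 4*I)/(r - 7*I)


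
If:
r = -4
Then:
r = -4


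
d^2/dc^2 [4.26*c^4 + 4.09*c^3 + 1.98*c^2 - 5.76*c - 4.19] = 51.12*c^2 + 24.54*c + 3.96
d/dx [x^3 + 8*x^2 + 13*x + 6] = 3*x^2 + 16*x + 13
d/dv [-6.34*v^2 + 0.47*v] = 0.47 - 12.68*v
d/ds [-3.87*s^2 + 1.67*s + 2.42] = 1.67 - 7.74*s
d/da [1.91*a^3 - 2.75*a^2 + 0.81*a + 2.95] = 5.73*a^2 - 5.5*a + 0.81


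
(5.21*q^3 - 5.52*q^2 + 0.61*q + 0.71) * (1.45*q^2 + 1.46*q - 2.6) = 7.5545*q^5 - 0.3974*q^4 - 20.7207*q^3 + 16.2721*q^2 - 0.5494*q - 1.846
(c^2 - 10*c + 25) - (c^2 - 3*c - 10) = 35 - 7*c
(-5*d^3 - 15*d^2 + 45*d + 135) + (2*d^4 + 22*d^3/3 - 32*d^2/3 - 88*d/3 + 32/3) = 2*d^4 + 7*d^3/3 - 77*d^2/3 + 47*d/3 + 437/3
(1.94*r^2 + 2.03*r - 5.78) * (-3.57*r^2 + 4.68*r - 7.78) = -6.9258*r^4 + 1.8321*r^3 + 15.0418*r^2 - 42.8438*r + 44.9684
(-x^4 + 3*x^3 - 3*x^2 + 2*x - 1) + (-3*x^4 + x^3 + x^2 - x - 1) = -4*x^4 + 4*x^3 - 2*x^2 + x - 2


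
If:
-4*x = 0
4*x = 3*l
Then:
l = 0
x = 0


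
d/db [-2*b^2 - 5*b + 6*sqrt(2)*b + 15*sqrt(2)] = -4*b - 5 + 6*sqrt(2)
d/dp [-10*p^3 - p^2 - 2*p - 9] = -30*p^2 - 2*p - 2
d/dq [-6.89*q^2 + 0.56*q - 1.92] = 0.56 - 13.78*q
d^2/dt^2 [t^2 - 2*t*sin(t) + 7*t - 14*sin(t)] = 2*t*sin(t) + 14*sin(t) - 4*cos(t) + 2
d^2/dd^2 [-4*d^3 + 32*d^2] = 64 - 24*d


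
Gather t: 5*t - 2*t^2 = -2*t^2 + 5*t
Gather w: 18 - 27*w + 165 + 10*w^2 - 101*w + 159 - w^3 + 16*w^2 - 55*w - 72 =-w^3 + 26*w^2 - 183*w + 270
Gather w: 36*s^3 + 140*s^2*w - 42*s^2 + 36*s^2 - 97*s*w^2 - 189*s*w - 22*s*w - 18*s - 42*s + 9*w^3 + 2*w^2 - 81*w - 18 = 36*s^3 - 6*s^2 - 60*s + 9*w^3 + w^2*(2 - 97*s) + w*(140*s^2 - 211*s - 81) - 18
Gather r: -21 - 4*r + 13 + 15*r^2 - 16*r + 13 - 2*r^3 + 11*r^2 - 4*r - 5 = -2*r^3 + 26*r^2 - 24*r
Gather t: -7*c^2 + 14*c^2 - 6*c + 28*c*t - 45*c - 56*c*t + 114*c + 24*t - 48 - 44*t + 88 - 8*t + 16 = 7*c^2 + 63*c + t*(-28*c - 28) + 56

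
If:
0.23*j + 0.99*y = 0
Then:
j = -4.30434782608696*y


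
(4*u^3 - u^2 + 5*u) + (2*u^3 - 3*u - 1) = 6*u^3 - u^2 + 2*u - 1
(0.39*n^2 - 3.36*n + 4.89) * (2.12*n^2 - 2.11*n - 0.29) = 0.8268*n^4 - 7.9461*n^3 + 17.3433*n^2 - 9.3435*n - 1.4181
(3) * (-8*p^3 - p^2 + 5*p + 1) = -24*p^3 - 3*p^2 + 15*p + 3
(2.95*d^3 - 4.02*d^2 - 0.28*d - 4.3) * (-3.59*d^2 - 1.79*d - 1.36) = -10.5905*d^5 + 9.1513*d^4 + 4.189*d^3 + 21.4054*d^2 + 8.0778*d + 5.848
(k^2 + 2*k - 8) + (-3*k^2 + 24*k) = -2*k^2 + 26*k - 8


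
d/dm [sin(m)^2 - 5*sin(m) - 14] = (2*sin(m) - 5)*cos(m)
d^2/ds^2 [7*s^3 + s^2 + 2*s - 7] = 42*s + 2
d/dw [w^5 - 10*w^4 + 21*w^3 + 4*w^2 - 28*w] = 5*w^4 - 40*w^3 + 63*w^2 + 8*w - 28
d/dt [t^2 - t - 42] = 2*t - 1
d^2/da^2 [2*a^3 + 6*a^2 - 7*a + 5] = 12*a + 12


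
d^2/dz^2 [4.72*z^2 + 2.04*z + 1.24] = 9.44000000000000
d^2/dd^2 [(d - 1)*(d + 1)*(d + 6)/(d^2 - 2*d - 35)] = 4*(25*d^3 + 411*d^2 + 1803*d + 3593)/(d^6 - 6*d^5 - 93*d^4 + 412*d^3 + 3255*d^2 - 7350*d - 42875)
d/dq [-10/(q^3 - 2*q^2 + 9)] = 10*q*(3*q - 4)/(q^3 - 2*q^2 + 9)^2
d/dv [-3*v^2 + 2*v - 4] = 2 - 6*v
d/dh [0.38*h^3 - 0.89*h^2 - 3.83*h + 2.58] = 1.14*h^2 - 1.78*h - 3.83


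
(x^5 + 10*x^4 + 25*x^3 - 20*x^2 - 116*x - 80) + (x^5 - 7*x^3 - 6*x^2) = 2*x^5 + 10*x^4 + 18*x^3 - 26*x^2 - 116*x - 80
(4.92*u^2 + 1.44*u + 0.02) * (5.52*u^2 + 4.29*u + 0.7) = 27.1584*u^4 + 29.0556*u^3 + 9.732*u^2 + 1.0938*u + 0.014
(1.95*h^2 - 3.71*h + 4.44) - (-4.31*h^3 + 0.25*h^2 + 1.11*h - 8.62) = 4.31*h^3 + 1.7*h^2 - 4.82*h + 13.06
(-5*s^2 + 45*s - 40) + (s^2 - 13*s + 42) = -4*s^2 + 32*s + 2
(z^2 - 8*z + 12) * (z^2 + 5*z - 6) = z^4 - 3*z^3 - 34*z^2 + 108*z - 72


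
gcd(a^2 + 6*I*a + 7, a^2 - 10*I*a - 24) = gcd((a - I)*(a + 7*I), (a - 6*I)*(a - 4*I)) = 1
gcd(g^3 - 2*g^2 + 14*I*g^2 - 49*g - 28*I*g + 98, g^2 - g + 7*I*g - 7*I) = g + 7*I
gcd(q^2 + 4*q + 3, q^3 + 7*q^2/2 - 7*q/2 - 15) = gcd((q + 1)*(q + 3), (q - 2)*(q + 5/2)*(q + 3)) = q + 3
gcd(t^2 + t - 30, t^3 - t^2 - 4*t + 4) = 1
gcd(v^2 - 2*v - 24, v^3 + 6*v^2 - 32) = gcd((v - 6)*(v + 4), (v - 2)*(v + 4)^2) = v + 4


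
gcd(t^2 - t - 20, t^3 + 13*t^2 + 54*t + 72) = t + 4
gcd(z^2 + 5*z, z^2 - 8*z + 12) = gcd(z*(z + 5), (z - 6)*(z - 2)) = 1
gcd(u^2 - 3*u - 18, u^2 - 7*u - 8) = 1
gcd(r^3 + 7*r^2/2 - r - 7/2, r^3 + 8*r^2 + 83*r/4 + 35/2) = r + 7/2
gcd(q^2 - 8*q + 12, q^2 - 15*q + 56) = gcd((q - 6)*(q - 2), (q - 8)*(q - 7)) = 1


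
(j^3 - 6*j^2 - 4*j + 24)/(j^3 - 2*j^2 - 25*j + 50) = (j^2 - 4*j - 12)/(j^2 - 25)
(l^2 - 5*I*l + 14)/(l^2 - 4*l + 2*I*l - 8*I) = (l - 7*I)/(l - 4)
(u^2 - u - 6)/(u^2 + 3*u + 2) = (u - 3)/(u + 1)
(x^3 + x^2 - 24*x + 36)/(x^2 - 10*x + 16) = (x^2 + 3*x - 18)/(x - 8)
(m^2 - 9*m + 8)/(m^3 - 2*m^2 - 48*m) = (m - 1)/(m*(m + 6))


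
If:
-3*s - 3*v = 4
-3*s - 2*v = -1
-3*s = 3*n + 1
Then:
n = -4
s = 11/3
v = -5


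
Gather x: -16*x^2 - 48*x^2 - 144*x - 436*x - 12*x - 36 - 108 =-64*x^2 - 592*x - 144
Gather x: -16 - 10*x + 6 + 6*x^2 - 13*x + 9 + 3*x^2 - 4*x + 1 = 9*x^2 - 27*x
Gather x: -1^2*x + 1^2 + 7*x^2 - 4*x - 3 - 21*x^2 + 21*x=-14*x^2 + 16*x - 2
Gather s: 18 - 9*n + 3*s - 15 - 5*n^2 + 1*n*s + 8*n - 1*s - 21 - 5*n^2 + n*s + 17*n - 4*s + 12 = -10*n^2 + 16*n + s*(2*n - 2) - 6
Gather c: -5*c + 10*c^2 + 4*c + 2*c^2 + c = 12*c^2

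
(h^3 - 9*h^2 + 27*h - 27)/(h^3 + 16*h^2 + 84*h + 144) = (h^3 - 9*h^2 + 27*h - 27)/(h^3 + 16*h^2 + 84*h + 144)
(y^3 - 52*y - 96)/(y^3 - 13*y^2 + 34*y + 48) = (y^2 + 8*y + 12)/(y^2 - 5*y - 6)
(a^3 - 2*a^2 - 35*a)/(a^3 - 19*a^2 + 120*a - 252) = a*(a + 5)/(a^2 - 12*a + 36)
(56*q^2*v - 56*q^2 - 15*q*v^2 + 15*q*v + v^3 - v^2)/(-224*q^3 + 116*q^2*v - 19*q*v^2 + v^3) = (1 - v)/(4*q - v)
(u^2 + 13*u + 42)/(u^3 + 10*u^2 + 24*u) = (u + 7)/(u*(u + 4))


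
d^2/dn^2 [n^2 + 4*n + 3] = 2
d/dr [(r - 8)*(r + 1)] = 2*r - 7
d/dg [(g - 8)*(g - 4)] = 2*g - 12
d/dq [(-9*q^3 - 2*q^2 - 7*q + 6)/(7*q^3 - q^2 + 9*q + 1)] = (23*q^4 - 64*q^3 - 178*q^2 + 8*q - 61)/(49*q^6 - 14*q^5 + 127*q^4 - 4*q^3 + 79*q^2 + 18*q + 1)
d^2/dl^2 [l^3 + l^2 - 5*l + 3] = 6*l + 2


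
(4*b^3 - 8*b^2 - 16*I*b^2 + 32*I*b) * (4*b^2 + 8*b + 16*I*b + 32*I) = 16*b^5 + 192*b^3 - 1024*b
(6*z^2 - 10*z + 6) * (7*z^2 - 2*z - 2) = 42*z^4 - 82*z^3 + 50*z^2 + 8*z - 12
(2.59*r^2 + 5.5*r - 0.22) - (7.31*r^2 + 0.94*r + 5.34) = -4.72*r^2 + 4.56*r - 5.56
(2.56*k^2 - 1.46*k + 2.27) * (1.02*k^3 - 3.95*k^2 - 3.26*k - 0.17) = 2.6112*k^5 - 11.6012*k^4 - 0.263199999999999*k^3 - 4.6421*k^2 - 7.152*k - 0.3859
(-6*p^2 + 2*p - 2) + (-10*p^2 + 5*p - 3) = -16*p^2 + 7*p - 5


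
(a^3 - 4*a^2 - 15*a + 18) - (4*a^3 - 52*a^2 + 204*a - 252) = -3*a^3 + 48*a^2 - 219*a + 270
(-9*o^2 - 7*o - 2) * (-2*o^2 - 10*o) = 18*o^4 + 104*o^3 + 74*o^2 + 20*o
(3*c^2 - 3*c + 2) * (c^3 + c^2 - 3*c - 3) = 3*c^5 - 10*c^3 + 2*c^2 + 3*c - 6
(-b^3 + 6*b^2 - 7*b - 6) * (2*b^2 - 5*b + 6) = -2*b^5 + 17*b^4 - 50*b^3 + 59*b^2 - 12*b - 36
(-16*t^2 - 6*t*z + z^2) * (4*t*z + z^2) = -64*t^3*z - 40*t^2*z^2 - 2*t*z^3 + z^4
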